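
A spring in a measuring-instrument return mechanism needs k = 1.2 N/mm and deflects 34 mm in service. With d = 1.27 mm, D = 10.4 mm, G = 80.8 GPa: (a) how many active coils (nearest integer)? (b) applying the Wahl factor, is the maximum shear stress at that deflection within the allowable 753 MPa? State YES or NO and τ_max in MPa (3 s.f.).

(a) 19 coils; (b) YES, τ_max = 637 MPa

N_a = Gd⁴/(8D³k) = (80.8×10³)(1.27⁴)/(8·10.4³·1.2) = 19.47 → N_a = 19
Actual rate k = Gd⁴/(8D³·19) = 1.2294 N/mm
Working load F = kδ = 1.2294·34 = 41.799 N
C = 10.4/1.27 = 8.1890; K_W = (4C−1)/(4C−4)+0.615/C = 1.1794
τ_max = K_W·8FD/(πd³) = 1.1794·540.41 = 637.38 MPa
τ_max ≤ 753 MPa → acceptable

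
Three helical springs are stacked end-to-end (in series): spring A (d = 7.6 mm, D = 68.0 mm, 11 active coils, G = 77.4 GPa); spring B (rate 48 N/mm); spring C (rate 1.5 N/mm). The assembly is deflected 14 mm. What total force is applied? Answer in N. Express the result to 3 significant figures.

17.6 N

k_A = Gd⁴/(8D³N_a) = (77.4×10³)(7.6⁴)/(8·68.0³·11) = 9.3322 N/mm
Series: 1/k_eq = 1/9.3322 + 1/48 + 1/1.5 = 0.79466; k_eq = 1.2584 N/mm
F = k_eq·δ = 1.2584·14 = 17.618 N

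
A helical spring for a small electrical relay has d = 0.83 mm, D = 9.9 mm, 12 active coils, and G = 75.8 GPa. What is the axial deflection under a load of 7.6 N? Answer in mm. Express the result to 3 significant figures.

k = Gd⁴/(8D³N_a) = (75.8×10³)(0.83⁴)/(8·9.9³·12) = 0.38619 N/mm
δ = F/k = 7.6 / 0.38619 = 19.679 mm

19.7 mm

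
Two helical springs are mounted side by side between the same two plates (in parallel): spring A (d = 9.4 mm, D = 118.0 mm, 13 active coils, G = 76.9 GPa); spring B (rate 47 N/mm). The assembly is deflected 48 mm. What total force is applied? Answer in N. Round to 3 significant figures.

2420 N

k_A = Gd⁴/(8D³N_a) = (76.9×10³)(9.4⁴)/(8·118.0³·13) = 3.5136 N/mm
Parallel: k_eq = 3.5136 + 47 = 50.514 N/mm
F = k_eq·δ = 50.514·48 = 2424.7 N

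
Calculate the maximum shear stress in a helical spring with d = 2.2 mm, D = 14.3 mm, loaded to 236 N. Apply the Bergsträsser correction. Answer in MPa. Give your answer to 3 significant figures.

983 MPa

Spring index C = D/d = 14.3/2.2 = 6.5000
K_B = (4C+2)/(4C−3) = 28.000/23.000 = 1.2174
τ₀ = 8FD/(πd³) = 8·236·14.3/(π·2.2³) = 26998.4/33.452 = 807.09 MPa
τ_max = K·τ₀ = 1.2174 × 807.09 = 982.54 MPa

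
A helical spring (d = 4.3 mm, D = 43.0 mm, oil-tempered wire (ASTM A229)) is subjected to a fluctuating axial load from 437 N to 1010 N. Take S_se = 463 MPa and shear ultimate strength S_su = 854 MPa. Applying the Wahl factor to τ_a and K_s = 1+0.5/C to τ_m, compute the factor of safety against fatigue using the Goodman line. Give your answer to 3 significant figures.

C = D/d = 43.0/4.3 = 10.0000; K_W = (4C−1)/(4C−4)+0.615/C = 1.1448; K_s = 1+0.5/C = 1.0500
F_a = (F_max−F_min)/2 = 286.5 N; F_m = (F_max+F_min)/2 = 723.5 N
τ_a = K_W·8F_aD/(πd³) = 1.1448 × 394.57 = 451.72 MPa
τ_m = K_s·8F_mD/(πd³) = 1.0500 × 996.42 = 1046.2 MPa
Goodman: 1/n_f = τ_a/S_se + τ_m/S_su = 451.72/463 + 1046.2/854 = 0.97564 + 1.22510 = 2.2007
n_f = 1/2.2007 = 0.4544

0.454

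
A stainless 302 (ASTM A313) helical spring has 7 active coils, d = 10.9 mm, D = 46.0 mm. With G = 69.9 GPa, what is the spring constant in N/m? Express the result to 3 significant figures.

181000 N/m

k = Gd⁴/(8D³N_a) = (69.9×10³ × 10.9⁴) / (8 × 46.0³ × 7)
  = 9.86696e+08 / 5.45082e+06 = 181.02 N/mm = 1.8102e+05 N/m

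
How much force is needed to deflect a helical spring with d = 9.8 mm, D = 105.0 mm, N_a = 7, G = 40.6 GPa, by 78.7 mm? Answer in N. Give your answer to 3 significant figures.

k = Gd⁴/(8D³N_a) = (40.6×10³)(9.8⁴)/(8·105.0³·7) = 5.7766 N/mm
F = k·δ = 5.7766 × 78.7 = 454.62 N

455 N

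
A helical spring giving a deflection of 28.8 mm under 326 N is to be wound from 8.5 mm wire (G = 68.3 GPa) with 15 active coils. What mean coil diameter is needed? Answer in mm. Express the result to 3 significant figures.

Required rate k = F/δ = 326/28.8 = 11.319 N/mm
D = (Gd⁴/(8N_a·k))^(1/3) = (68.3×10³·8.5⁴/(8·15·11.319))^(1/3)
  = (262476)^(1/3) = 64.0270 mm

64.0 mm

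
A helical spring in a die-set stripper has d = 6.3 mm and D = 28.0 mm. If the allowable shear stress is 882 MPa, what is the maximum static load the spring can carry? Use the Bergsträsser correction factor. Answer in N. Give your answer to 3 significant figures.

C = D/d = 28.0/6.3 = 4.4444
K_B = (4C+2)/(4C−3) = 19.778/14.778 = 1.3383
τ_max = K·8FD/(πd³) → F_max = τ_allow·πd³/(8DK)
F_max = 882·π·6.3³/(8·28.0·1.3383) = 6.9285e+05/299.79 = 2311.1 N

2310 N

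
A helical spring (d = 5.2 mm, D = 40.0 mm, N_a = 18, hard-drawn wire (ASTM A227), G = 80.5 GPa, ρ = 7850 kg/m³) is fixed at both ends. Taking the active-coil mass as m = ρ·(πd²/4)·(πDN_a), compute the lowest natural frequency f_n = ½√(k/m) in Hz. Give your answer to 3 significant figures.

65.1 Hz

k = Gd⁴/(8D³N_a) = (80.5×10³)(5.2⁴)/(8·40.0³·18) = 6.3866 N/mm = 6386.6 N/m
Wire length L = πDN_a = π·40.0·18 = 2261.9 mm
m = ρ·(πd²/4)·L = 7850 × 21.237×10⁻⁶ m² × 2.2619 m = 0.37709 kg
f_n = ½√(k/m) = 0.5·√(6386.6/0.37709) = 0.5·√(16936) = 65.07 Hz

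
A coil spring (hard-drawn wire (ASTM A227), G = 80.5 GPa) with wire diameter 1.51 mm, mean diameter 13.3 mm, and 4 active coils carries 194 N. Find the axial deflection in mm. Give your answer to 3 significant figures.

34.9 mm

k = Gd⁴/(8D³N_a) = (80.5×10³)(1.51⁴)/(8·13.3³·4) = 5.559 N/mm
δ = F/k = 194 / 5.559 = 34.898 mm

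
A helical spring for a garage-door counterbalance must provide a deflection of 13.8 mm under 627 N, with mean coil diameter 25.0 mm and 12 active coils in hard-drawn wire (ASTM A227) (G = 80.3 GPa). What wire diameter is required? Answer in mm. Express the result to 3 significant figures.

5.40 mm

Required rate k = F/δ = 627/13.8 = 45.435 N/mm
d = (8D³N_a·k / G)^(1/4) = (8·25.0³·12·45.435 / (80.3×10³))^0.25
  = (848.72)^0.25 = 5.3975 mm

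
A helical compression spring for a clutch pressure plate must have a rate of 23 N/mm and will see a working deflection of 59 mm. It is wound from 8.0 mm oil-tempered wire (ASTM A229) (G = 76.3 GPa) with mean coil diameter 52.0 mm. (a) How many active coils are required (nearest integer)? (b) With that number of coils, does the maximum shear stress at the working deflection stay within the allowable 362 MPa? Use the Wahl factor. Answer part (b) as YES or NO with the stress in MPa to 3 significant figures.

N_a = Gd⁴/(8D³k) = (76.3×10³)(8.0⁴)/(8·52.0³·23) = 12.08 → N_a = 12
Actual rate k = Gd⁴/(8D³·12) = 23.153 N/mm
Working load F = kδ = 23.153·59 = 1366 N
C = 52.0/8.0 = 6.5000; K_W = (4C−1)/(4C−4)+0.615/C = 1.2310
τ_max = K_W·8FD/(πd³) = 1.2310·353.29 = 434.89 MPa
τ_max > 362 MPa → exceeds allowable

(a) 12 coils; (b) NO, τ_max = 435 MPa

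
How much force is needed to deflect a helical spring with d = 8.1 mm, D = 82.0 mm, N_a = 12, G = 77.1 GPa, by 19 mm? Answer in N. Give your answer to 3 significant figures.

k = Gd⁴/(8D³N_a) = (77.1×10³)(8.1⁴)/(8·82.0³·12) = 6.2702 N/mm
F = k·δ = 6.2702 × 19 = 119.13 N

119 N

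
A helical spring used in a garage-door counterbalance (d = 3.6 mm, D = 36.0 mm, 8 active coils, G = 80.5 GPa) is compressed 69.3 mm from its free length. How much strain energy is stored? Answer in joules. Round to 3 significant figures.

k = Gd⁴/(8D³N_a) = (80.5×10³)(3.6⁴)/(8·36.0³·8) = 4.5281 N/mm
U = ½kδ² = 0.5 × 4.5281 × 69.3² = 10873 N·mm = 10.873 J

10.9 J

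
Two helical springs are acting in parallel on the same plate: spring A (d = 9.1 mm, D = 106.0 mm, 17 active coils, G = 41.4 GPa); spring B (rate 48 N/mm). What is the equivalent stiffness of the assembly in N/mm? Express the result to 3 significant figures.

k_A = Gd⁴/(8D³N_a) = (41.4×10³)(9.1⁴)/(8·106.0³·17) = 1.7527 N/mm
Parallel: k_eq = 1.7527 + 48 = 49.753 N/mm

49.8 N/mm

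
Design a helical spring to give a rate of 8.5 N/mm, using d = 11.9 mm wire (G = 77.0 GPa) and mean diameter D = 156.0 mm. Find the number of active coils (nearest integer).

6

N_a = Gd⁴/(8D³k) = (77.0×10³ × 11.9⁴)/(8 × 156.0³ × 8.5)
    = 1.54411e+09 / 2.58156e+08 = 5.981 → 6 coils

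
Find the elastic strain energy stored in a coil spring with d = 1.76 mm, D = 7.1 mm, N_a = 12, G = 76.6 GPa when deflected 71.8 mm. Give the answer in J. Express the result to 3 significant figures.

k = Gd⁴/(8D³N_a) = (76.6×10³)(1.76⁴)/(8·7.1³·12) = 21.391 N/mm
U = ½kδ² = 0.5 × 21.391 × 71.8² = 55138 N·mm = 55.138 J

55.1 J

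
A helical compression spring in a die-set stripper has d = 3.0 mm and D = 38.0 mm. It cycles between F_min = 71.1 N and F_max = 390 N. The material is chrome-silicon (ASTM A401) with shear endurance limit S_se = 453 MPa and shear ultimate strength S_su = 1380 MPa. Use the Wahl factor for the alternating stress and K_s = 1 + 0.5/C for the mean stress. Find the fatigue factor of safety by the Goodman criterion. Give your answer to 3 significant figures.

0.494

C = D/d = 38.0/3.0 = 12.6667; K_W = (4C−1)/(4C−4)+0.615/C = 1.1128; K_s = 1+0.5/C = 1.0395
F_a = (F_max−F_min)/2 = 159.45 N; F_m = (F_max+F_min)/2 = 230.55 N
τ_a = K_W·8F_aD/(πd³) = 1.1128 × 571.46 = 635.94 MPa
τ_m = K_s·8F_mD/(πd³) = 1.0395 × 826.28 = 858.89 MPa
Goodman: 1/n_f = τ_a/S_se + τ_m/S_su = 635.94/453 + 858.89/1380 = 1.40384 + 0.62239 = 2.0262
n_f = 1/2.0262 = 0.4935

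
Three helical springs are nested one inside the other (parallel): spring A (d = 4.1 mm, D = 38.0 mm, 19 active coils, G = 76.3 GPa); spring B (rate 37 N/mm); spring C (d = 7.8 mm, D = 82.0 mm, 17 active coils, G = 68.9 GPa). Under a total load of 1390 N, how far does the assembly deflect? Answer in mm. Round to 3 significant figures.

32.3 mm

k_A = Gd⁴/(8D³N_a) = (76.3×10³)(4.1⁴)/(8·38.0³·19) = 2.585 N/mm
k_C = Gd⁴/(8D³N_a) = (68.9×10³)(7.8⁴)/(8·82.0³·17) = 3.4011 N/mm
Parallel: k_eq = 2.585 + 37 + 3.4011 = 42.986 N/mm
δ = F/k_eq = 1390/42.986 = 32.336 mm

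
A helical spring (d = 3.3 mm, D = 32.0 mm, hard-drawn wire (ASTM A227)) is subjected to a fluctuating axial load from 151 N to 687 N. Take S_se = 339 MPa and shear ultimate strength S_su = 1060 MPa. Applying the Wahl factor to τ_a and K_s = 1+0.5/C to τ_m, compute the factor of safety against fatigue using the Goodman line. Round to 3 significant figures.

0.333

C = D/d = 32.0/3.3 = 9.6970; K_W = (4C−1)/(4C−4)+0.615/C = 1.1497; K_s = 1+0.5/C = 1.0516
F_a = (F_max−F_min)/2 = 268 N; F_m = (F_max+F_min)/2 = 419 N
τ_a = K_W·8F_aD/(πd³) = 1.1497 × 607.69 = 698.64 MPa
τ_m = K_s·8F_mD/(πd³) = 1.0516 × 950.08 = 999.07 MPa
Goodman: 1/n_f = τ_a/S_se + τ_m/S_su = 698.64/339 + 999.07/1060 = 2.06088 + 0.94252 = 3.0034
n_f = 1/3.0034 = 0.333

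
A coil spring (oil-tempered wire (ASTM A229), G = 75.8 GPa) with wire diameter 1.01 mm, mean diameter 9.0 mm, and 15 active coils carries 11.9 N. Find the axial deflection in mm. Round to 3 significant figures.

k = Gd⁴/(8D³N_a) = (75.8×10³)(1.01⁴)/(8·9.0³·15) = 0.90167 N/mm
δ = F/k = 11.9 / 0.90167 = 13.198 mm

13.2 mm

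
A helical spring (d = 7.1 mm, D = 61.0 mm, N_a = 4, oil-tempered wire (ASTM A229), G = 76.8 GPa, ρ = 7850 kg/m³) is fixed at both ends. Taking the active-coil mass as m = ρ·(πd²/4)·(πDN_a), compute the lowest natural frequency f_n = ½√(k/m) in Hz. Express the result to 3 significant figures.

k = Gd⁴/(8D³N_a) = (76.8×10³)(7.1⁴)/(8·61.0³·4) = 26.869 N/mm = 26869 N/m
Wire length L = πDN_a = π·61.0·4 = 766.55 mm
m = ρ·(πd²/4)·L = 7850 × 39.592×10⁻⁶ m² × 0.76655 m = 0.23824 kg
f_n = ½√(k/m) = 0.5·√(26869/0.23824) = 0.5·√(1.1278e+05) = 167.92 Hz

168 Hz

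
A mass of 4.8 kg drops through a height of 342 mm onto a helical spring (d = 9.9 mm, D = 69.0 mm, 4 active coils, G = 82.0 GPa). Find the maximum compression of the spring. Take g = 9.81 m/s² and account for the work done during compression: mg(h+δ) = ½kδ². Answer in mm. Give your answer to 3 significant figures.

k = Gd⁴/(8D³N_a) = (82.0×10³)(9.9⁴)/(8·69.0³·4) = 74.93 N/mm
W = mg = 4.8 × 9.81 = 47.088 N
½kδ² − Wδ − Wh = 0 → δ = (W + √(W² + 2kWh))/k
δ = (47.088 + √(2217.3 + 2.41337e+06))/74.93 = (47.088 + 1554.2)/74.93 = 21.371 mm

21.4 mm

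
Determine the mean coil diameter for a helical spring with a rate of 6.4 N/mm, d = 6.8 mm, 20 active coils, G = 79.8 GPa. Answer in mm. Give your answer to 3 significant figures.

55.0 mm

D = (Gd⁴/(8N_a·k))^(1/3) = (79.8×10³·6.8⁴/(8·20·6.4))^(1/3)
  = (166624)^(1/3) = 55.0275 mm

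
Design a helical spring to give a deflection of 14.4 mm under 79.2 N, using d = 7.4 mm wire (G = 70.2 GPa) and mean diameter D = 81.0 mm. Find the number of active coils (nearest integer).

9

Required rate k = F/δ = 79.2/14.4 = 5.5 N/mm
N_a = Gd⁴/(8D³k) = (70.2×10³ × 7.4⁴)/(8 × 81.0³ × 5.5)
    = 2.10506e+08 / 2.33834e+07 = 9.002 → 9 coils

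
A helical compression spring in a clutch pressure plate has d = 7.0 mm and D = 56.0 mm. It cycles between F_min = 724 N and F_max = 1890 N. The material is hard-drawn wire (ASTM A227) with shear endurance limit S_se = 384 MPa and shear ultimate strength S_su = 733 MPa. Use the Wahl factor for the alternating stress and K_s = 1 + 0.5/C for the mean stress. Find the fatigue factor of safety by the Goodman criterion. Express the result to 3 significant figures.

C = D/d = 56.0/7.0 = 8.0000; K_W = (4C−1)/(4C−4)+0.615/C = 1.1840; K_s = 1+0.5/C = 1.0625
F_a = (F_max−F_min)/2 = 583 N; F_m = (F_max+F_min)/2 = 1307 N
τ_a = K_W·8F_aD/(πd³) = 1.1840 × 242.38 = 286.99 MPa
τ_m = K_s·8F_mD/(πd³) = 1.0625 × 543.39 = 577.35 MPa
Goodman: 1/n_f = τ_a/S_se + τ_m/S_su = 286.99/384 + 577.35/733 = 0.74736 + 0.78765 = 1.535
n_f = 1/1.535 = 0.6515

0.651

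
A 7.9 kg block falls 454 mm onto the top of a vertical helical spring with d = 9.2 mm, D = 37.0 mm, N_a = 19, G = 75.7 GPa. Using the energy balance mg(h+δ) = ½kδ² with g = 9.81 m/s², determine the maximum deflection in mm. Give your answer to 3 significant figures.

k = Gd⁴/(8D³N_a) = (75.7×10³)(9.2⁴)/(8·37.0³·19) = 70.437 N/mm
W = mg = 7.9 × 9.81 = 77.499 N
½kδ² − Wδ − Wh = 0 → δ = (W + √(W² + 2kWh))/k
δ = (77.499 + √(6006.1 + 4.95656e+06))/70.437 = (77.499 + 2227.7)/70.437 = 32.727 mm

32.7 mm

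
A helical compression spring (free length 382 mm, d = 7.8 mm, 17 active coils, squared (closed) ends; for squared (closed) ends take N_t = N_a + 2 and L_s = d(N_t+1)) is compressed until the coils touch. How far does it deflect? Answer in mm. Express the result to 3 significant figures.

226 mm

N_t = 19; L_s = 7.8·20 = 156 mm
δ_solid = L₀ − L_s = 382 − 156 = 226 mm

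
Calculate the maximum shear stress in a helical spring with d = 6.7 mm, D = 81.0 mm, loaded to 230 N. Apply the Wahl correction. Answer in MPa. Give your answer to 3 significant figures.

176 MPa

Spring index C = D/d = 81.0/6.7 = 12.0896
K_W = (4C−1)/(4C−4) + 0.615/C = 47.358/44.358 + 0.0509 = 1.1185
τ₀ = 8FD/(πd³) = 8·230·81.0/(π·6.7³) = 149040/944.87 = 157.74 MPa
τ_max = K·τ₀ = 1.1185 × 157.74 = 176.43 MPa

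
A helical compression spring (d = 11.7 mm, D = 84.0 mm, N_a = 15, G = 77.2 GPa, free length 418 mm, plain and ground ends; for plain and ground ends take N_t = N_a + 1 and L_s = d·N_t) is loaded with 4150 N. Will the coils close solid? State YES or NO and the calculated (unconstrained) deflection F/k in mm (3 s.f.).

k = Gd⁴/(8D³N_a) = (77.2×10³)(11.7⁴)/(8·84.0³·15) = 20.34 N/mm
N_t = 16; L_s = 11.7·16 = 187.2 mm; δ_solid = L₀ − L_s = 418 − 187.2 = 230.8 mm
δ = F/k = 4150/20.34 = 204.04 mm
δ < δ_solid → spring does not go solid

NO, δ = 204 mm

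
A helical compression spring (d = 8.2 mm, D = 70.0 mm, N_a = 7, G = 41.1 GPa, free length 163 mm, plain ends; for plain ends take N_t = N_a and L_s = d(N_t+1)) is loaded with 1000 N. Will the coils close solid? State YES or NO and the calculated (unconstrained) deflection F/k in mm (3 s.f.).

k = Gd⁴/(8D³N_a) = (41.1×10³)(8.2⁴)/(8·70.0³·7) = 9.6742 N/mm
N_t = 7; L_s = 8.2·8 = 65.6 mm; δ_solid = L₀ − L_s = 163 − 65.6 = 97.4 mm
δ = F/k = 1000/9.6742 = 103.37 mm
δ ≥ δ_solid → spring goes solid

YES, δ = 103 mm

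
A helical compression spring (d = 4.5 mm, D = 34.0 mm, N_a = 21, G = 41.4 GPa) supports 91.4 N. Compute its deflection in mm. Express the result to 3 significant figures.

35.6 mm

k = Gd⁴/(8D³N_a) = (41.4×10³)(4.5⁴)/(8·34.0³·21) = 2.571 N/mm
δ = F/k = 91.4 / 2.571 = 35.55 mm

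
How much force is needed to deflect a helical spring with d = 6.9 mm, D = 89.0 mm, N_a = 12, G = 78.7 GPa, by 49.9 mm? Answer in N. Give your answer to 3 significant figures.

132 N

k = Gd⁴/(8D³N_a) = (78.7×10³)(6.9⁴)/(8·89.0³·12) = 2.6359 N/mm
F = k·δ = 2.6359 × 49.9 = 131.53 N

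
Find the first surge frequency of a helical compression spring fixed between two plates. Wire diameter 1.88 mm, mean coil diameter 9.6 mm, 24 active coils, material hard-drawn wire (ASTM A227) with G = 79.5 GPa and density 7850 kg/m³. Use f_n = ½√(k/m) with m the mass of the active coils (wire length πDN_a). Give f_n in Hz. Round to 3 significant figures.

k = Gd⁴/(8D³N_a) = (79.5×10³)(1.88⁴)/(8·9.6³·24) = 5.8463 N/mm = 5846.3 N/m
Wire length L = πDN_a = π·9.6·24 = 723.82 mm
m = ρ·(πd²/4)·L = 7850 × 2.7759×10⁻⁶ m² × 0.72382 m = 0.015773 kg
f_n = ½√(k/m) = 0.5·√(5846.3/0.015773) = 0.5·√(3.7066e+05) = 304.41 Hz

304 Hz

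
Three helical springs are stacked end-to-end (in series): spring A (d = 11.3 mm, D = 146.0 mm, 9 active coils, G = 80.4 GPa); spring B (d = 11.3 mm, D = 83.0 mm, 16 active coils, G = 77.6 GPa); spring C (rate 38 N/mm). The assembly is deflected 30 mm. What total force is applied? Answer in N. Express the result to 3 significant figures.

k_A = Gd⁴/(8D³N_a) = (80.4×10³)(11.3⁴)/(8·146.0³·9) = 5.8503 N/mm
k_B = Gd⁴/(8D³N_a) = (77.6×10³)(11.3⁴)/(8·83.0³·16) = 17.287 N/mm
Series: 1/k_eq = 1/5.8503 + 1/17.287 + 1/38 = 0.25509; k_eq = 3.9201 N/mm
F = k_eq·δ = 3.9201·30 = 117.6 N

118 N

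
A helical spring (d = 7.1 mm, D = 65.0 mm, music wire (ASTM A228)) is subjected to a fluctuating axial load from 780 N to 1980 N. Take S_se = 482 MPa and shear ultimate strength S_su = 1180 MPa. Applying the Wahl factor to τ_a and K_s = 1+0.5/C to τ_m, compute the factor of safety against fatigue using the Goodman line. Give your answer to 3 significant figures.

C = D/d = 65.0/7.1 = 9.1549; K_W = (4C−1)/(4C−4)+0.615/C = 1.1591; K_s = 1+0.5/C = 1.0546
F_a = (F_max−F_min)/2 = 600 N; F_m = (F_max+F_min)/2 = 1380 N
τ_a = K_W·8F_aD/(πd³) = 1.1591 × 277.48 = 321.64 MPa
τ_m = K_s·8F_mD/(πd³) = 1.0546 × 638.2 = 673.06 MPa
Goodman: 1/n_f = τ_a/S_se + τ_m/S_su = 321.64/482 + 673.06/1180 = 0.66730 + 0.57039 = 1.2377
n_f = 1/1.2377 = 0.808

0.808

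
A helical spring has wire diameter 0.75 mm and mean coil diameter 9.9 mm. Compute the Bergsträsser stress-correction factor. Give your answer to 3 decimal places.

C = D/d = 9.9/0.75 = 13.2000
K_B = (4C+2)/(4C−3) = 54.800/49.800 = 1.1004

1.100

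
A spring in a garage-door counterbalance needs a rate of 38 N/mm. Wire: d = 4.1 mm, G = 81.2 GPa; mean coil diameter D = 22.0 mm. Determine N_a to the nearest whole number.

N_a = Gd⁴/(8D³k) = (81.2×10³ × 4.1⁴)/(8 × 22.0³ × 38)
    = 2.29452e+07 / 3.23699e+06 = 7.088 → 7 coils

7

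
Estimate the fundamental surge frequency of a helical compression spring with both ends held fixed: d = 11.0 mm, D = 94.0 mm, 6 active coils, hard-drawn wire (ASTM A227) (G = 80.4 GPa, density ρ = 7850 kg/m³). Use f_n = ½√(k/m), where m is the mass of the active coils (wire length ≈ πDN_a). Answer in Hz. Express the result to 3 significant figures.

k = Gd⁴/(8D³N_a) = (80.4×10³)(11.0⁴)/(8·94.0³·6) = 29.526 N/mm = 29526 N/m
Wire length L = πDN_a = π·94.0·6 = 1771.9 mm
m = ρ·(πd²/4)·L = 7850 × 95.033×10⁻⁶ m² × 1.7719 m = 1.3218 kg
f_n = ½√(k/m) = 0.5·√(29526/1.3218) = 0.5·√(22337) = 74.728 Hz

74.7 Hz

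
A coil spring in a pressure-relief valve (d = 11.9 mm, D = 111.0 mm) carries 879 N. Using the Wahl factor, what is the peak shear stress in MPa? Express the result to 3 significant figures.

Spring index C = D/d = 111.0/11.9 = 9.3277
K_W = (4C−1)/(4C−4) + 0.615/C = 36.311/33.311 + 0.0659 = 1.1560
τ₀ = 8FD/(πd³) = 8·879·111.0/(π·11.9³) = 780552/5294.1 = 147.44 MPa
τ_max = K·τ₀ = 1.1560 × 147.44 = 170.44 MPa

170 MPa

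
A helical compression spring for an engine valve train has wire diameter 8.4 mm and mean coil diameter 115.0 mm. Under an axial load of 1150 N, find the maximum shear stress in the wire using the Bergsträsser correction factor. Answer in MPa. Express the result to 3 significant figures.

623 MPa

Spring index C = D/d = 115.0/8.4 = 13.6905
K_B = (4C+2)/(4C−3) = 56.762/51.762 = 1.0966
τ₀ = 8FD/(πd³) = 8·1150·115.0/(π·8.4³) = 1.058e+06/1862 = 568.2 MPa
τ_max = K·τ₀ = 1.0966 × 568.2 = 623.08 MPa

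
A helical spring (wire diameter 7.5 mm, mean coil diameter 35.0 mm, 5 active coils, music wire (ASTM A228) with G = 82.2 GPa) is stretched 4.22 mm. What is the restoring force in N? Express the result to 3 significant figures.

640 N

k = Gd⁴/(8D³N_a) = (82.2×10³)(7.5⁴)/(8·35.0³·5) = 151.65 N/mm
F = k·δ = 151.65 × 4.22 = 639.98 N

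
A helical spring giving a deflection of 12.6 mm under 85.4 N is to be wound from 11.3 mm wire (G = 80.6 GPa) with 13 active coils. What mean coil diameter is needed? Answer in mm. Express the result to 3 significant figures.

Required rate k = F/δ = 85.4/12.6 = 6.7778 N/mm
D = (Gd⁴/(8N_a·k))^(1/3) = (80.6×10³·11.3⁴/(8·13·6.7778))^(1/3)
  = (1.86435e+06)^(1/3) = 123.0768 mm

123 mm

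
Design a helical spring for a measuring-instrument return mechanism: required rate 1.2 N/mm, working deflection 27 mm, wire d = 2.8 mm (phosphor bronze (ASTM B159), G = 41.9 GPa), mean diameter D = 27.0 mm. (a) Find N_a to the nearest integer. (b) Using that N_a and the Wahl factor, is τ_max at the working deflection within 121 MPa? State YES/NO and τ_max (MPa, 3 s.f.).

N_a = Gd⁴/(8D³k) = (41.9×10³)(2.8⁴)/(8·27.0³·1.2) = 13.63 → N_a = 14
Actual rate k = Gd⁴/(8D³·14) = 1.1683 N/mm
Working load F = kδ = 1.1683·27 = 31.543 N
C = 27.0/2.8 = 9.6429; K_W = (4C−1)/(4C−4)+0.615/C = 1.1506
τ_max = K_W·8FD/(πd³) = 1.1506·98.794 = 113.67 MPa
τ_max ≤ 121 MPa → acceptable

(a) 14 coils; (b) YES, τ_max = 114 MPa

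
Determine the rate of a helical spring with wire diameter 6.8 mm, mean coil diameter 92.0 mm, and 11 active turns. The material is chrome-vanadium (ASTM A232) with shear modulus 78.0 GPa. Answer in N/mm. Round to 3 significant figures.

k = Gd⁴/(8D³N_a) = (78.0×10³ × 6.8⁴) / (8 × 92.0³ × 11)
  = 1.66775e+08 / 6.85245e+07 = 2.4338 N/mm

2.43 N/mm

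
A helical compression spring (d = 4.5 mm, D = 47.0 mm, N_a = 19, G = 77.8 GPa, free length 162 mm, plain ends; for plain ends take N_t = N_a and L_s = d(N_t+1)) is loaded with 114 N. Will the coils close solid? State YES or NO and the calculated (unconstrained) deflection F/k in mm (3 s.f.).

k = Gd⁴/(8D³N_a) = (77.8×10³)(4.5⁴)/(8·47.0³·19) = 2.0216 N/mm
N_t = 19; L_s = 4.5·20 = 90 mm; δ_solid = L₀ − L_s = 162 − 90 = 72 mm
δ = F/k = 114/2.0216 = 56.391 mm
δ < δ_solid → spring does not go solid

NO, δ = 56.4 mm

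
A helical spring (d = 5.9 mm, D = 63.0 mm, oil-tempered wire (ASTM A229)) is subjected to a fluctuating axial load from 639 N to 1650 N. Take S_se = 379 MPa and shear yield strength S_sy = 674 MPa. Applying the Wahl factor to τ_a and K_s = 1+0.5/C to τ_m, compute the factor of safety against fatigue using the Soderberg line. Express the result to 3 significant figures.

C = D/d = 63.0/5.9 = 10.6780; K_W = (4C−1)/(4C−4)+0.615/C = 1.1351; K_s = 1+0.5/C = 1.0468
F_a = (F_max−F_min)/2 = 505.5 N; F_m = (F_max+F_min)/2 = 1144.5 N
τ_a = K_W·8F_aD/(πd³) = 1.1351 × 394.86 = 448.2 MPa
τ_m = K_s·8F_mD/(πd³) = 1.0468 × 894.01 = 935.87 MPa
Soderberg: 1/n_f = τ_a/S_se + τ_m/S_sy = 448.2/379 + 935.87/674 = 1.18260 + 1.38853 = 2.5711
n_f = 1/2.5711 = 0.3889

0.389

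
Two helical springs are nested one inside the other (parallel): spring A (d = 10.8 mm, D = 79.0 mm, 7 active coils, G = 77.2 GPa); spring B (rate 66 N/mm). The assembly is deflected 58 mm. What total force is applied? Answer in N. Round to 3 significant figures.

k_A = Gd⁴/(8D³N_a) = (77.2×10³)(10.8⁴)/(8·79.0³·7) = 38.04 N/mm
Parallel: k_eq = 38.04 + 66 = 104.04 N/mm
F = k_eq·δ = 104.04·58 = 6034.3 N

6030 N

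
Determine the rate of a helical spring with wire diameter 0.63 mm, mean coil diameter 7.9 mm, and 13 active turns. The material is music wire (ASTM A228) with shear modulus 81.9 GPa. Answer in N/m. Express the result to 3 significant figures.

k = Gd⁴/(8D³N_a) = (81.9×10³ × 0.63⁴) / (8 × 7.9³ × 13)
  = 12901.7 / 51276.1 = 0.25161 N/mm = 251.61 N/m

252 N/m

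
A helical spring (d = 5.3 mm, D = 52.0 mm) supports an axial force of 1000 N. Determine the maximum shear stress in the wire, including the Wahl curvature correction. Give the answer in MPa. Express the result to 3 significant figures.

Spring index C = D/d = 52.0/5.3 = 9.8113
K_W = (4C−1)/(4C−4) + 0.615/C = 38.245/35.245 + 0.0627 = 1.1478
τ₀ = 8FD/(πd³) = 8·1000·52.0/(π·5.3³) = 416000/467.71 = 889.44 MPa
τ_max = K·τ₀ = 1.1478 × 889.44 = 1020.9 MPa

1020 MPa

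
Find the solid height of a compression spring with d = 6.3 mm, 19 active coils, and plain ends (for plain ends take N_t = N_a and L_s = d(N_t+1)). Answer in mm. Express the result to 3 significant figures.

plain ends: N_t = N_a = 19
L_s = d·(N_t+1) = 6.3 × 20 = 126 mm

126 mm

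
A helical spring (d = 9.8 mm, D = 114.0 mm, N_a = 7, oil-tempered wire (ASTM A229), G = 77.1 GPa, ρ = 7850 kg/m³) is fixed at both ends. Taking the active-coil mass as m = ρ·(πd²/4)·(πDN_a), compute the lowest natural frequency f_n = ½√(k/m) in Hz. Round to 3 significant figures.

k = Gd⁴/(8D³N_a) = (77.1×10³)(9.8⁴)/(8·114.0³·7) = 8.5715 N/mm = 8571.5 N/m
Wire length L = πDN_a = π·114.0·7 = 2507 mm
m = ρ·(πd²/4)·L = 7850 × 75.43×10⁻⁶ m² × 2.507 m = 1.4844 kg
f_n = ½√(k/m) = 0.5·√(8571.5/1.4844) = 0.5·√(5774.2) = 37.994 Hz

38.0 Hz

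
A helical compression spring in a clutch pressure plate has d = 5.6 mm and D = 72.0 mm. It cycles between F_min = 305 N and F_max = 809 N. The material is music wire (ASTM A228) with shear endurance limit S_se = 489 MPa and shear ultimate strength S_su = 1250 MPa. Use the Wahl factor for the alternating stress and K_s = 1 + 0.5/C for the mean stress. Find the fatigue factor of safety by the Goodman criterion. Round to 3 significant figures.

0.925

C = D/d = 72.0/5.6 = 12.8571; K_W = (4C−1)/(4C−4)+0.615/C = 1.1111; K_s = 1+0.5/C = 1.0389
F_a = (F_max−F_min)/2 = 252 N; F_m = (F_max+F_min)/2 = 557 N
τ_a = K_W·8F_aD/(πd³) = 1.1111 × 263.09 = 292.32 MPa
τ_m = K_s·8F_mD/(πd³) = 1.0389 × 581.52 = 604.13 MPa
Goodman: 1/n_f = τ_a/S_se + τ_m/S_su = 292.32/489 + 604.13/1250 = 0.59779 + 0.48331 = 1.0811
n_f = 1/1.0811 = 0.925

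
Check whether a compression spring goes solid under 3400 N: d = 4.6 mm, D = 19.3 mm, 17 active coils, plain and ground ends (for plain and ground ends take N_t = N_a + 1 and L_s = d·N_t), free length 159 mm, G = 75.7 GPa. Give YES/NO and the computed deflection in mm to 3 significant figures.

YES, δ = 98.1 mm

k = Gd⁴/(8D³N_a) = (75.7×10³)(4.6⁴)/(8·19.3³·17) = 34.667 N/mm
N_t = 18; L_s = 4.6·18 = 82.8 mm; δ_solid = L₀ − L_s = 159 − 82.8 = 76.2 mm
δ = F/k = 3400/34.667 = 98.076 mm
δ ≥ δ_solid → spring goes solid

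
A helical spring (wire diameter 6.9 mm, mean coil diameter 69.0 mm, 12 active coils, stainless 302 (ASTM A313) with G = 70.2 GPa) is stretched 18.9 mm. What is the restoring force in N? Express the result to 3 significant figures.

k = Gd⁴/(8D³N_a) = (70.2×10³)(6.9⁴)/(8·69.0³·12) = 5.0456 N/mm
F = k·δ = 5.0456 × 18.9 = 95.362 N

95.4 N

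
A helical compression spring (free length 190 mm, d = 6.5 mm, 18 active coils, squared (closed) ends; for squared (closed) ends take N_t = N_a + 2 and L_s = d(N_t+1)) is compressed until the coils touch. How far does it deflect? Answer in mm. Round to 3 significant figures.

53.5 mm

N_t = 20; L_s = 6.5·21 = 136.5 mm
δ_solid = L₀ − L_s = 190 − 136.5 = 53.5 mm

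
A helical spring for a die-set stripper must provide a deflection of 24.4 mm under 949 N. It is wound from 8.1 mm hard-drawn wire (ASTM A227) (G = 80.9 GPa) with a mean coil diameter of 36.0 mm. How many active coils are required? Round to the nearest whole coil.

Required rate k = F/δ = 949/24.4 = 38.893 N/mm
N_a = Gd⁴/(8D³k) = (80.9×10³ × 8.1⁴)/(8 × 36.0³ × 38.893)
    = 3.48248e+08 / 1.45169e+07 = 23.99 → 24 coils

24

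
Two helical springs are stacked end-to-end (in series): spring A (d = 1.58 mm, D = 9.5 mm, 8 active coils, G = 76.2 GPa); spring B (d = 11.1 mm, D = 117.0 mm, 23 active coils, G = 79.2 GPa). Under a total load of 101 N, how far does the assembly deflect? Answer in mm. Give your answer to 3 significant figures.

36.4 mm

k_A = Gd⁴/(8D³N_a) = (76.2×10³)(1.58⁴)/(8·9.5³·8) = 8.6543 N/mm
k_B = Gd⁴/(8D³N_a) = (79.2×10³)(11.1⁴)/(8·117.0³·23) = 4.0798 N/mm
Series: 1/k_eq = 1/8.6543 + 1/4.0798 = 0.36066; k_eq = 2.7727 N/mm
δ = F/k_eq = 101/2.7727 = 36.426 mm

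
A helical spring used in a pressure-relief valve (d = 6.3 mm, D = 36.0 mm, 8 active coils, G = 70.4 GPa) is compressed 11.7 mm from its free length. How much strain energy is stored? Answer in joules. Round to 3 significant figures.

2.54 J

k = Gd⁴/(8D³N_a) = (70.4×10³)(6.3⁴)/(8·36.0³·8) = 37.14 N/mm
U = ½kδ² = 0.5 × 37.14 × 11.7² = 2542.1 N·mm = 2.5421 J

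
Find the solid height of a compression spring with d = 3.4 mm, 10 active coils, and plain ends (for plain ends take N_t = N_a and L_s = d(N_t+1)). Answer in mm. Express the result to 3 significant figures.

37.4 mm

plain ends: N_t = N_a = 10
L_s = d·(N_t+1) = 3.4 × 11 = 37.4 mm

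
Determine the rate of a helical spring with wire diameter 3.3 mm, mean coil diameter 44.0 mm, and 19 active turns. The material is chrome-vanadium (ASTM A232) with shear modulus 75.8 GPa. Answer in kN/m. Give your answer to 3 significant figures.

k = Gd⁴/(8D³N_a) = (75.8×10³ × 3.3⁴) / (8 × 44.0³ × 19)
  = 8.98928e+06 / 1.2948e+07 = 0.69426 N/mm

0.694 kN/m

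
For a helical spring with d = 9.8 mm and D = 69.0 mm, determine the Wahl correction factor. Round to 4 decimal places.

C = D/d = 69.0/9.8 = 7.0408
K_W = (4C−1)/(4C−4) + 0.615/C = 27.163/24.163 + 0.0873 = 1.2115

1.2115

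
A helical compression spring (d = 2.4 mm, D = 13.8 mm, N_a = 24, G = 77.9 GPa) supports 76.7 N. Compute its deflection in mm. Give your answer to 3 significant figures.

k = Gd⁴/(8D³N_a) = (77.9×10³)(2.4⁴)/(8·13.8³·24) = 5.1221 N/mm
δ = F/k = 76.7 / 5.1221 = 14.974 mm

15.0 mm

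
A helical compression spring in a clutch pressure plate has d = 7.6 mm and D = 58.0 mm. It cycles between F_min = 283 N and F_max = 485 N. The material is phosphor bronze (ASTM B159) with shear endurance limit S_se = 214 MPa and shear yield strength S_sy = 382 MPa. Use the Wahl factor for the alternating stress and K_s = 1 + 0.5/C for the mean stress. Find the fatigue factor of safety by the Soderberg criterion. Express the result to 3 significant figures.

1.82

C = D/d = 58.0/7.6 = 7.6316; K_W = (4C−1)/(4C−4)+0.615/C = 1.1937; K_s = 1+0.5/C = 1.0655
F_a = (F_max−F_min)/2 = 101 N; F_m = (F_max+F_min)/2 = 384 N
τ_a = K_W·8F_aD/(πd³) = 1.1937 × 33.982 = 40.564 MPa
τ_m = K_s·8F_mD/(πd³) = 1.0655 × 129.2 = 137.66 MPa
Soderberg: 1/n_f = τ_a/S_se + τ_m/S_sy = 40.564/214 + 137.66/382 = 0.18955 + 0.36038 = 0.54993
n_f = 1/0.54993 = 1.818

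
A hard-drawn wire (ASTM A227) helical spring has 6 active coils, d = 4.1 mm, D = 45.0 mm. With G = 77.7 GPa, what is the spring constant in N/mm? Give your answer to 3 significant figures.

5.02 N/mm

k = Gd⁴/(8D³N_a) = (77.7×10³ × 4.1⁴) / (8 × 45.0³ × 6)
  = 2.19562e+07 / 4.374e+06 = 5.0197 N/mm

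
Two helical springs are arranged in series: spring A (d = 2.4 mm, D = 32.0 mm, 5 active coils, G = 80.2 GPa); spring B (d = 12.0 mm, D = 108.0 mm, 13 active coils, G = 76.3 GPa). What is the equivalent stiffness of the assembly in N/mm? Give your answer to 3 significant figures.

1.74 N/mm

k_A = Gd⁴/(8D³N_a) = (80.2×10³)(2.4⁴)/(8·32.0³·5) = 2.0301 N/mm
k_B = Gd⁴/(8D³N_a) = (76.3×10³)(12.0⁴)/(8·108.0³·13) = 12.077 N/mm
Series: 1/k_eq = 1/2.0301 + 1/12.077 = 0.5754; k_eq = 1.7379 N/mm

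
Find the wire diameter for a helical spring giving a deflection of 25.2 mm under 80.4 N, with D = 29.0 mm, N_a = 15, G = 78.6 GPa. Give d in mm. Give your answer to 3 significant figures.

Required rate k = F/δ = 80.4/25.2 = 3.1905 N/mm
d = (8D³N_a·k / G)^(1/4) = (8·29.0³·15·3.1905 / (78.6×10³))^0.25
  = (118.8)^0.25 = 3.3014 mm

3.30 mm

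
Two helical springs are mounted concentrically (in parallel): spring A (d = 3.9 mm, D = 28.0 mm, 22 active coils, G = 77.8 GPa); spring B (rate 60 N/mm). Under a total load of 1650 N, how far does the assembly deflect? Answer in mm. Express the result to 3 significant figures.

k_A = Gd⁴/(8D³N_a) = (77.8×10³)(3.9⁴)/(8·28.0³·22) = 4.6586 N/mm
Parallel: k_eq = 4.6586 + 60 = 64.659 N/mm
δ = F/k_eq = 1650/64.659 = 25.519 mm

25.5 mm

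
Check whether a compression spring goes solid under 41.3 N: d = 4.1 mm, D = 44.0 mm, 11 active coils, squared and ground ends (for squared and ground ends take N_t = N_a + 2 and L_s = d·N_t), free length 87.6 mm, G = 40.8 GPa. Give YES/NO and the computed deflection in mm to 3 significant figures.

NO, δ = 26.9 mm

k = Gd⁴/(8D³N_a) = (40.8×10³)(4.1⁴)/(8·44.0³·11) = 1.538 N/mm
N_t = 13; L_s = 4.1·13 = 53.3 mm; δ_solid = L₀ − L_s = 87.6 − 53.3 = 34.3 mm
δ = F/k = 41.3/1.538 = 26.853 mm
δ < δ_solid → spring does not go solid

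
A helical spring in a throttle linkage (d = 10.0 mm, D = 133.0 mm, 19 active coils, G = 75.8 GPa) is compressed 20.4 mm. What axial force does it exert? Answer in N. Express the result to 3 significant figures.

k = Gd⁴/(8D³N_a) = (75.8×10³)(10.0⁴)/(8·133.0³·19) = 2.1197 N/mm
F = k·δ = 2.1197 × 20.4 = 43.242 N

43.2 N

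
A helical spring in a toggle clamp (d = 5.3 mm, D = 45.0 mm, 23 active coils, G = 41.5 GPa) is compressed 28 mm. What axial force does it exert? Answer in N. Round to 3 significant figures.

k = Gd⁴/(8D³N_a) = (41.5×10³)(5.3⁴)/(8·45.0³·23) = 1.953 N/mm
F = k·δ = 1.953 × 28 = 54.683 N

54.7 N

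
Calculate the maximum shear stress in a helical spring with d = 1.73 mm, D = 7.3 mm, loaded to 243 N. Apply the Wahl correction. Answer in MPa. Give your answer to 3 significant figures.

Spring index C = D/d = 7.3/1.73 = 4.2197
K_W = (4C−1)/(4C−4) + 0.615/C = 15.879/12.879 + 0.1457 = 1.3787
τ₀ = 8FD/(πd³) = 8·243·7.3/(π·1.73³) = 14191.2/16.266 = 872.43 MPa
τ_max = K·τ₀ = 1.3787 × 872.43 = 1202.8 MPa

1200 MPa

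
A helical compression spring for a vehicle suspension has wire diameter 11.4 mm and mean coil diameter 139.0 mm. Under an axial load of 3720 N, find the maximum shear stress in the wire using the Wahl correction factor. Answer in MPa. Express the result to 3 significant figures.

993 MPa

Spring index C = D/d = 139.0/11.4 = 12.1930
K_W = (4C−1)/(4C−4) + 0.615/C = 47.772/44.772 + 0.0504 = 1.1174
τ₀ = 8FD/(πd³) = 8·3720·139.0/(π·11.4³) = 4.13664e+06/4654.4 = 888.76 MPa
τ_max = K·τ₀ = 1.1174 × 888.76 = 993.14 MPa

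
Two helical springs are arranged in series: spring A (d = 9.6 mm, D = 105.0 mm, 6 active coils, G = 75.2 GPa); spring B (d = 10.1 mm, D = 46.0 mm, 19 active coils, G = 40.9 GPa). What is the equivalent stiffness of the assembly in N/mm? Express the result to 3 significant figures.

8.21 N/mm

k_A = Gd⁴/(8D³N_a) = (75.2×10³)(9.6⁴)/(8·105.0³·6) = 11.495 N/mm
k_B = Gd⁴/(8D³N_a) = (40.9×10³)(10.1⁴)/(8·46.0³·19) = 28.767 N/mm
Series: 1/k_eq = 1/11.495 + 1/28.767 = 0.12176; k_eq = 8.2129 N/mm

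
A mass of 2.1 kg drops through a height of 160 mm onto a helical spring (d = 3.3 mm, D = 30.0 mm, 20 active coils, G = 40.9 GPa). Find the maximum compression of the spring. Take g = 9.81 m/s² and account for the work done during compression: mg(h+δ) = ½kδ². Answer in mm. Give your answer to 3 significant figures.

k = Gd⁴/(8D³N_a) = (40.9×10³)(3.3⁴)/(8·30.0³·20) = 1.1228 N/mm
W = mg = 2.1 × 9.81 = 20.601 N
½kδ² − Wδ − Wh = 0 → δ = (W + √(W² + 2kWh))/k
δ = (20.601 + √(424.4 + 7401.74))/1.1228 = (20.601 + 88.465)/1.1228 = 97.14 mm

97.1 mm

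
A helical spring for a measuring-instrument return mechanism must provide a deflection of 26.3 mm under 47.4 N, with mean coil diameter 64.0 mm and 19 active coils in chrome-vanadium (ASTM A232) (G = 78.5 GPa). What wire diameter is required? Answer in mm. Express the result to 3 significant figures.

5.50 mm

Required rate k = F/δ = 47.4/26.3 = 1.8023 N/mm
d = (8D³N_a·k / G)^(1/4) = (8·64.0³·19·1.8023 / (78.5×10³))^0.25
  = (914.82)^0.25 = 5.4996 mm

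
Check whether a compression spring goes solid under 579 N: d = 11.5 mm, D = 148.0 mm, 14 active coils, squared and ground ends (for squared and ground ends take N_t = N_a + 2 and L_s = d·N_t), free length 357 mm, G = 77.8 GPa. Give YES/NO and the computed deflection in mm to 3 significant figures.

k = Gd⁴/(8D³N_a) = (77.8×10³)(11.5⁴)/(8·148.0³·14) = 3.7477 N/mm
N_t = 16; L_s = 11.5·16 = 184 mm; δ_solid = L₀ − L_s = 357 − 184 = 173 mm
δ = F/k = 579/3.7477 = 154.49 mm
δ < δ_solid → spring does not go solid

NO, δ = 154 mm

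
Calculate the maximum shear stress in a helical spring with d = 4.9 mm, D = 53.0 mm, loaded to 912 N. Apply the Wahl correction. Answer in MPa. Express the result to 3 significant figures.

1190 MPa

Spring index C = D/d = 53.0/4.9 = 10.8163
K_W = (4C−1)/(4C−4) + 0.615/C = 42.265/39.265 + 0.0569 = 1.1333
τ₀ = 8FD/(πd³) = 8·912·53.0/(π·4.9³) = 386688/369.61 = 1046.2 MPa
τ_max = K·τ₀ = 1.1333 × 1046.2 = 1185.6 MPa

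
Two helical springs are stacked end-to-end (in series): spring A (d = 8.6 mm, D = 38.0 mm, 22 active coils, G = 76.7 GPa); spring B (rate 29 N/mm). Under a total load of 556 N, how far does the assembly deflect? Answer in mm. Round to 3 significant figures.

k_A = Gd⁴/(8D³N_a) = (76.7×10³)(8.6⁴)/(8·38.0³·22) = 43.444 N/mm
Series: 1/k_eq = 1/43.444 + 1/29 = 0.057501; k_eq = 17.391 N/mm
δ = F/k_eq = 556/17.391 = 31.971 mm

32.0 mm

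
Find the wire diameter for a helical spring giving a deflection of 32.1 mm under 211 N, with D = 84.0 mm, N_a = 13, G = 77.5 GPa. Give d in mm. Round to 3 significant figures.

Required rate k = F/δ = 211/32.1 = 6.5732 N/mm
d = (8D³N_a·k / G)^(1/4) = (8·84.0³·13·6.5732 / (77.5×10³))^0.25
  = (5228.1)^0.25 = 8.5033 mm

8.50 mm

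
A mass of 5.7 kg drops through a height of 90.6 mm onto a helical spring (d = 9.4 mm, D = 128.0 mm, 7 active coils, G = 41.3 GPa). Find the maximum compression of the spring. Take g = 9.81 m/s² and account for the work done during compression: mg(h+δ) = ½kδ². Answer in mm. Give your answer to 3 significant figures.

k = Gd⁴/(8D³N_a) = (41.3×10³)(9.4⁴)/(8·128.0³·7) = 2.7456 N/mm
W = mg = 5.7 × 9.81 = 55.917 N
½kδ² − Wδ − Wh = 0 → δ = (W + √(W² + 2kWh))/k
δ = (55.917 + √(3126.7 + 27819.3))/2.7456 = (55.917 + 175.91)/2.7456 = 84.436 mm

84.4 mm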